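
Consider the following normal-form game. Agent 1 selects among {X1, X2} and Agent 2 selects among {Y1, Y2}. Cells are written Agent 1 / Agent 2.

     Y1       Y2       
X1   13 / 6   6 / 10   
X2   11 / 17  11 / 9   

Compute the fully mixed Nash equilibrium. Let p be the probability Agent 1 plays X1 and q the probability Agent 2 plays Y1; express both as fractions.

p = 2/3, q = 5/7

In a mixed NE each player is indifferent between their pure strategies, so the opponent's mix sets the indifference.
Agent 2 indifferent between Y1 and Y2: p·6 + (1−p)·17 = p·10 + (1−p)·9 ⟹ 17 + (-11)p = 9 + 1p ⟹ p = 2/3.
Agent 1 indifferent between X1 and X2: q·13 + (1−q)·6 = q·11 + (1−q)·11 ⟹ 6 + 7q = 11 + 0q ⟹ q = 5/7.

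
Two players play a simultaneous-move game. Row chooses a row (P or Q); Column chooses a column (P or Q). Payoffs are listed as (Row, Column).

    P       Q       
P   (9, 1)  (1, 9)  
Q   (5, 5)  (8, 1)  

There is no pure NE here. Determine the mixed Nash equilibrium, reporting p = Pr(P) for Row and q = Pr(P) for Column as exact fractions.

In a mixed NE each player is indifferent between their pure strategies, so the opponent's mix sets the indifference.
Column indifferent between P and Q: p·1 + (1−p)·5 = p·9 + (1−p)·1 ⟹ 5 + (-4)p = 1 + 8p ⟹ p = 1/3.
Row indifferent between P and Q: q·9 + (1−q)·1 = q·5 + (1−q)·8 ⟹ 1 + 8q = 8 + (-3)q ⟹ q = 7/11.

p = 1/3, q = 7/11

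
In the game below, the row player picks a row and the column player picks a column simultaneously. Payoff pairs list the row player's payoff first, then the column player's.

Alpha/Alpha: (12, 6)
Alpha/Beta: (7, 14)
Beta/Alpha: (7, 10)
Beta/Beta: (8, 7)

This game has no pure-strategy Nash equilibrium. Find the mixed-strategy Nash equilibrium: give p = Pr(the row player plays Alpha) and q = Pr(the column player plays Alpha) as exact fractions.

p = 3/11, q = 1/6

In a mixed NE each player is indifferent between their pure strategies, so the opponent's mix sets the indifference.
The column player indifferent between Alpha and Beta: p·6 + (1−p)·10 = p·14 + (1−p)·7 ⟹ 10 + (-4)p = 7 + 7p ⟹ p = 3/11.
The row player indifferent between Alpha and Beta: q·12 + (1−q)·7 = q·7 + (1−q)·8 ⟹ 7 + 5q = 8 + (-1)q ⟹ q = 1/6.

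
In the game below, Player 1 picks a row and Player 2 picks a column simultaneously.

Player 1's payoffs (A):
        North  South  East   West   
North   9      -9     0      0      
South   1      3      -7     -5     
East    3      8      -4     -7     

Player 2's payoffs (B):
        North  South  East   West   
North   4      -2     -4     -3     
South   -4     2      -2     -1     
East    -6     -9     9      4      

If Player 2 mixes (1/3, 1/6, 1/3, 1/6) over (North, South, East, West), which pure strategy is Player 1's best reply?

Compute Player 1's expected payoff from each pure strategy against the given mix.
North: (1/3)·9 + (1/6)·(-9) + (1/3)·0 + (1/6)·0 = 3/2
South: (1/3)·1 + (1/6)·3 + (1/3)·(-7) + (1/6)·(-5) = -7/3
East: (1/3)·3 + (1/6)·8 + (1/3)·(-4) + (1/6)·(-7) = -1/6
Highest expected payoff is 3/2, from North.

North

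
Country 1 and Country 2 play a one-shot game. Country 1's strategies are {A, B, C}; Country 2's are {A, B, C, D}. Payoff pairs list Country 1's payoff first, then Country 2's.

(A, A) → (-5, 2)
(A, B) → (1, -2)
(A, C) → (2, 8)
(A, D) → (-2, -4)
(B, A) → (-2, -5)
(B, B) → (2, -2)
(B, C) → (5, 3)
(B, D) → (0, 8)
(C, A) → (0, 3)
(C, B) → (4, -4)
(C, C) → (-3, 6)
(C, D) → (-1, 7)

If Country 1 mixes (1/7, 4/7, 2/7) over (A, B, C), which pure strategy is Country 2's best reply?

Country 2's best reply maximizes expected payoff against the mix.
A: (1/7)·2 + (4/7)·(-5) + (2/7)·3 = -12/7
B: (1/7)·(-2) + (4/7)·(-2) + (2/7)·(-4) = -18/7
C: (1/7)·8 + (4/7)·3 + (2/7)·6 = 32/7
D: (1/7)·(-4) + (4/7)·8 + (2/7)·7 = 6
Highest expected payoff is 6, from D.

D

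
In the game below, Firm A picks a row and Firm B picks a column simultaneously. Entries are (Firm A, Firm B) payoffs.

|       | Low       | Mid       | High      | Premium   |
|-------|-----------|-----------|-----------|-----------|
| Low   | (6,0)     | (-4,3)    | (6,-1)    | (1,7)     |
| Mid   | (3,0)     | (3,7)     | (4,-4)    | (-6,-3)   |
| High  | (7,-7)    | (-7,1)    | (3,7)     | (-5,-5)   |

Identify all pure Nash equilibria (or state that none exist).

(Low, Premium) and (Mid, Mid)

Check mutual best responses: a cell is a NE iff neither player can gain by unilaterally deviating.
Firm A's best responses — vs Low: High (payoff 7); vs Mid: Mid (payoff 3); vs High: Low (payoff 6); vs Premium: Low (payoff 1).
Firm B's best responses — vs Low: Premium (payoff 7); vs Mid: Mid (payoff 7); vs High: High (payoff 7).
Mutual best responses occur at (Low, Premium) and (Mid, Mid); at each, neither player gains by switching.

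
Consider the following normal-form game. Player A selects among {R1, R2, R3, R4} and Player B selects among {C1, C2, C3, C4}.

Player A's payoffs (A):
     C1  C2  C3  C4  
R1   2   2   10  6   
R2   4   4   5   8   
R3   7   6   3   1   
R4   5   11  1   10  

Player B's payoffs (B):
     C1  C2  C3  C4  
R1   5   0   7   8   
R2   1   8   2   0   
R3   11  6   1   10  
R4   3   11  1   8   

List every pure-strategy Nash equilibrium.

(R3, C1) and (R4, C2)

Check mutual best responses: a cell is a NE iff neither player can gain by unilaterally deviating.
Player A's best responses — vs C1: R3 (payoff 7); vs C2: R4 (payoff 11); vs C3: R1 (payoff 10); vs C4: R4 (payoff 10).
Player B's best responses — vs R1: C4 (payoff 8); vs R2: C2 (payoff 8); vs R3: C1 (payoff 11); vs R4: C2 (payoff 11).
Mutual best responses occur at (R3, C1) and (R4, C2); at each, neither player gains by switching.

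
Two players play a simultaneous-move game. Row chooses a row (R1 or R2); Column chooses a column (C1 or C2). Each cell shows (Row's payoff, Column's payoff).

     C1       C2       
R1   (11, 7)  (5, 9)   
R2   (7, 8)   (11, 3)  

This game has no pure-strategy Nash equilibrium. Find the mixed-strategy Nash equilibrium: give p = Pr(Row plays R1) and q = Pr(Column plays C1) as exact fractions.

In a mixed NE each player is indifferent between their pure strategies, so the opponent's mix sets the indifference.
Column indifferent between C1 and C2: p·7 + (1−p)·8 = p·9 + (1−p)·3 ⟹ 8 + (-1)p = 3 + 6p ⟹ p = 5/7.
Row indifferent between R1 and R2: q·11 + (1−q)·5 = q·7 + (1−q)·11 ⟹ 5 + 6q = 11 + (-4)q ⟹ q = 3/5.

p = 5/7, q = 3/5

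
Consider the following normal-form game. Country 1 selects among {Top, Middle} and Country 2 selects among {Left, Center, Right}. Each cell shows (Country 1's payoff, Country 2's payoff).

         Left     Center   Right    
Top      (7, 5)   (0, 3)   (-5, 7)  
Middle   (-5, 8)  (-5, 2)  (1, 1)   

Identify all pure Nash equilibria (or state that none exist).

Check mutual best responses: a cell is a NE iff neither player can gain by unilaterally deviating.
Country 1's best responses — vs Left: Top (payoff 7); vs Center: Top (payoff 0); vs Right: Middle (payoff 1).
Country 2's best responses — vs Top: Right (payoff 7); vs Middle: Left (payoff 8).
No cell has both players best-responding. For instance, Country 1's best reply to Center is Top, but against Top Country 2 prefers Right over Center.

There is no pure-strategy Nash equilibrium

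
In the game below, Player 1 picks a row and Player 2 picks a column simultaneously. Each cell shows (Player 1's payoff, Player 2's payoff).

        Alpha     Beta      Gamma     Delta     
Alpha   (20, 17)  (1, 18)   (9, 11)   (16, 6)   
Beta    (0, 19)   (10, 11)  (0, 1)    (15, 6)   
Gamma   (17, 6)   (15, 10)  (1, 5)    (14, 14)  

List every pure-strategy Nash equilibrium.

A profile is a Nash equilibrium when each player is best-responding to the other.
Player 1's best responses — vs Alpha: Alpha (payoff 20); vs Beta: Gamma (payoff 15); vs Gamma: Alpha (payoff 9); vs Delta: Alpha (payoff 16).
Player 2's best responses — vs Alpha: Beta (payoff 18); vs Beta: Alpha (payoff 19); vs Gamma: Delta (payoff 14).
No cell has both players best-responding. For instance, Player 1's best reply to Alpha is Alpha, but against Alpha Player 2 prefers Beta over Alpha.

No pure-strategy Nash equilibrium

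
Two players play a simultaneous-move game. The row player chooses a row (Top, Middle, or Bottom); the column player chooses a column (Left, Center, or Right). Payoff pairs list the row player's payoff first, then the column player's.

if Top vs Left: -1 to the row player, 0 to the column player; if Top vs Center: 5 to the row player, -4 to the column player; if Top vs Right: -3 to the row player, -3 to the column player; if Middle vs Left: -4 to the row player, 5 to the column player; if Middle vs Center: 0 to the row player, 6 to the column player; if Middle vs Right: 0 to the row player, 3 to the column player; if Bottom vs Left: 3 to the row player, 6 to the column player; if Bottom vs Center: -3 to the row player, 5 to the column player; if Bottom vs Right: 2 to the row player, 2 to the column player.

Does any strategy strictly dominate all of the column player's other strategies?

No strictly dominant strategy

Check whether one of the column player's strategies beats all alternatives regardless of what the opponent does.
Left is not dominant: against Middle, Center gives 6 > 5.
Center is not dominant: against Top, Left gives 0 > -4.
Right is not dominant: against Top, Left gives 0 > -3.
No single strategy is best against every opponent action.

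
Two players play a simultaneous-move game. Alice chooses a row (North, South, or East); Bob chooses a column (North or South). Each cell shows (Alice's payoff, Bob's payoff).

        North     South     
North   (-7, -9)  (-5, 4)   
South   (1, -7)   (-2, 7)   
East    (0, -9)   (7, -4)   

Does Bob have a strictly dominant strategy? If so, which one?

Check whether one of Bob's strategies beats all alternatives regardless of what the opponent does.
South strictly dominates: vs North: 4 > -9; vs South: 7 > -7; vs East: -4 > -9.

South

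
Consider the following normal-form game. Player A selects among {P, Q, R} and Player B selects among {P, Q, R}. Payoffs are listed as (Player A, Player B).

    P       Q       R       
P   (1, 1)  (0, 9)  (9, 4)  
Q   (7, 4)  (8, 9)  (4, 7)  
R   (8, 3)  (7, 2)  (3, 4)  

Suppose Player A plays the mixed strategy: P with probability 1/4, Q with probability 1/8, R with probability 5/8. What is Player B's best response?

Q

Player B's best reply maximizes expected payoff against the mix.
P: (1/4)·1 + (1/8)·4 + (5/8)·3 = 21/8
Q: (1/4)·9 + (1/8)·9 + (5/8)·2 = 37/8
R: (1/4)·4 + (1/8)·7 + (5/8)·4 = 35/8
Highest expected payoff is 37/8, from Q.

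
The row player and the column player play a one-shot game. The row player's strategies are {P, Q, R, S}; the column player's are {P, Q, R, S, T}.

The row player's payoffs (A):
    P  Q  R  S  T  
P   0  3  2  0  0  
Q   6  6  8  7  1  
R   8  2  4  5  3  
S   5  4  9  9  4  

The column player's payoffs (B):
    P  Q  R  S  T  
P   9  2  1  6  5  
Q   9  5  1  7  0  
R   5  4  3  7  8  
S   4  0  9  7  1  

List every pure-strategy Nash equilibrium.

(S, R)

Find each player's best response to every opponent strategy; NE are the intersections.
The row player's best responses — vs P: R (payoff 8); vs Q: Q (payoff 6); vs R: S (payoff 9); vs S: S (payoff 9); vs T: S (payoff 4).
The column player's best responses — vs P: P (payoff 9); vs Q: P (payoff 9); vs R: T (payoff 8); vs S: R (payoff 9).
The only mutual best response is (S, R); neither player gains by switching there.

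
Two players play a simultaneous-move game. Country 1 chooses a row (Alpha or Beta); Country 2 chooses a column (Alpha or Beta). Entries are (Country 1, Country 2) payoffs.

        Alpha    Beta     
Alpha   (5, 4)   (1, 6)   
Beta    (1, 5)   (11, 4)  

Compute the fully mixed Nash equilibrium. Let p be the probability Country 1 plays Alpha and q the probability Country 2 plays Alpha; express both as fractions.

p = 1/3, q = 5/7

In a mixed NE each player is indifferent between their pure strategies, so the opponent's mix sets the indifference.
Country 2 indifferent between Alpha and Beta: p·4 + (1−p)·5 = p·6 + (1−p)·4 ⟹ 5 + (-1)p = 4 + 2p ⟹ p = 1/3.
Country 1 indifferent between Alpha and Beta: q·5 + (1−q)·1 = q·1 + (1−q)·11 ⟹ 1 + 4q = 11 + (-10)q ⟹ q = 5/7.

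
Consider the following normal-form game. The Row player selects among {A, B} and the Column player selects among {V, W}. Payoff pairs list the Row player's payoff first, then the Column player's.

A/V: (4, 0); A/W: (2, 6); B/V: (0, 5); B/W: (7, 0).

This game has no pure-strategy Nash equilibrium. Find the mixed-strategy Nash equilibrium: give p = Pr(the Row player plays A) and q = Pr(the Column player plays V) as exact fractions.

Each player's mixing probability is pinned down by making the *other* player indifferent.
The Column player indifferent between V and W: p·0 + (1−p)·5 = p·6 + (1−p)·0 ⟹ 5 + (-5)p = 0 + 6p ⟹ p = 5/11.
The Row player indifferent between A and B: q·4 + (1−q)·2 = q·0 + (1−q)·7 ⟹ 2 + 2q = 7 + (-7)q ⟹ q = 5/9.

p = 5/11, q = 5/9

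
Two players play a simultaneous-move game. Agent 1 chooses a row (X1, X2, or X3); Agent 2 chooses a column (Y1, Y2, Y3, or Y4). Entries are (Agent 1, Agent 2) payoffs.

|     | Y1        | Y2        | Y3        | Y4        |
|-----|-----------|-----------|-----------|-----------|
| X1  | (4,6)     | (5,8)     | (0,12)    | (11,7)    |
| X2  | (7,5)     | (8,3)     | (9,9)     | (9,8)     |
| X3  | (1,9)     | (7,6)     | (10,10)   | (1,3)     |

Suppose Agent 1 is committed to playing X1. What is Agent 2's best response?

With Agent 1 fixed at X1, Agent 2's payoffs are: Y1 → 6, Y2 → 8, Y3 → 12, Y4 → 7.
The maximum is 12, achieved by Y3.

Y3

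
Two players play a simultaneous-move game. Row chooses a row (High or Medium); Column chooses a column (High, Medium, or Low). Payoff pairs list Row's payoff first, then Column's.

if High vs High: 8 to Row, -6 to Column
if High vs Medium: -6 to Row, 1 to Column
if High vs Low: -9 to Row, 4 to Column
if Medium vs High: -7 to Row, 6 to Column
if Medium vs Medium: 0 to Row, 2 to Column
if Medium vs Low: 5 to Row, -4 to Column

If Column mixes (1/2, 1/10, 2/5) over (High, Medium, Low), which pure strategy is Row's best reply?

Compute Row's expected payoff from each pure strategy against the given mix.
High: (1/2)·8 + (1/10)·(-6) + (2/5)·(-9) = -1/5
Medium: (1/2)·(-7) + (1/10)·0 + (2/5)·5 = -3/2
Highest expected payoff is -1/5, from High.

High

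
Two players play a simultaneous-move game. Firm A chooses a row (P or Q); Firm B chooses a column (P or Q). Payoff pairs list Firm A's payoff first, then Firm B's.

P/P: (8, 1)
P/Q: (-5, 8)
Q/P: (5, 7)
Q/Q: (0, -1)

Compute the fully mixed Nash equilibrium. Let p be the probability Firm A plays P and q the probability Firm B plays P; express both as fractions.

Each player's mixing probability is pinned down by making the *other* player indifferent.
Firm B indifferent between P and Q: p·1 + (1−p)·7 = p·8 + (1−p)·(-1) ⟹ 7 + (-6)p = (-1) + 9p ⟹ p = 8/15.
Firm A indifferent between P and Q: q·8 + (1−q)·(-5) = q·5 + (1−q)·0 ⟹ (-5) + 13q = 0 + 5q ⟹ q = 5/8.

p = 8/15, q = 5/8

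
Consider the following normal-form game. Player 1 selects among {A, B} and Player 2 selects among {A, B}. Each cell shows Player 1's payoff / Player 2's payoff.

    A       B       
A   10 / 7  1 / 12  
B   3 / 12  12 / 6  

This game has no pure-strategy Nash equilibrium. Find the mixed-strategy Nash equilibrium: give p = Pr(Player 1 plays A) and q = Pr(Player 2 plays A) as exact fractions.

p = 6/11, q = 11/18

Each player's mixing probability is pinned down by making the *other* player indifferent.
Player 2 indifferent between A and B: p·7 + (1−p)·12 = p·12 + (1−p)·6 ⟹ 12 + (-5)p = 6 + 6p ⟹ p = 6/11.
Player 1 indifferent between A and B: q·10 + (1−q)·1 = q·3 + (1−q)·12 ⟹ 1 + 9q = 12 + (-9)q ⟹ q = 11/18.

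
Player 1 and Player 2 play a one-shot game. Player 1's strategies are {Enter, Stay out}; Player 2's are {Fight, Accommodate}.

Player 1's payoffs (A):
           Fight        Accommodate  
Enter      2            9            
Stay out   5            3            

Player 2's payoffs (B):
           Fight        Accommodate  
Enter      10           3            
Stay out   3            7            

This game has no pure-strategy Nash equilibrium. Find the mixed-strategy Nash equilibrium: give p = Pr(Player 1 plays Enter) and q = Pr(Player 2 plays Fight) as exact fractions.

Each player's mixing probability is pinned down by making the *other* player indifferent.
Player 2 indifferent between Fight and Accommodate: p·10 + (1−p)·3 = p·3 + (1−p)·7 ⟹ 3 + 7p = 7 + (-4)p ⟹ p = 4/11.
Player 1 indifferent between Enter and Stay out: q·2 + (1−q)·9 = q·5 + (1−q)·3 ⟹ 9 + (-7)q = 3 + 2q ⟹ q = 2/3.

p = 4/11, q = 2/3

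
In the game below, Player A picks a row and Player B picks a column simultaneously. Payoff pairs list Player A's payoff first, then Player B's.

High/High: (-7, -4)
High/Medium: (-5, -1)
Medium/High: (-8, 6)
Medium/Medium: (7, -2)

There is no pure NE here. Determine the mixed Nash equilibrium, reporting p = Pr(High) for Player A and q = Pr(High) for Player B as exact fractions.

p = 8/11, q = 12/13

Each player's mixing probability is pinned down by making the *other* player indifferent.
Player B indifferent between High and Medium: p·(-4) + (1−p)·6 = p·(-1) + (1−p)·(-2) ⟹ 6 + (-10)p = (-2) + 1p ⟹ p = 8/11.
Player A indifferent between High and Medium: q·(-7) + (1−q)·(-5) = q·(-8) + (1−q)·7 ⟹ (-5) + (-2)q = 7 + (-15)q ⟹ q = 12/13.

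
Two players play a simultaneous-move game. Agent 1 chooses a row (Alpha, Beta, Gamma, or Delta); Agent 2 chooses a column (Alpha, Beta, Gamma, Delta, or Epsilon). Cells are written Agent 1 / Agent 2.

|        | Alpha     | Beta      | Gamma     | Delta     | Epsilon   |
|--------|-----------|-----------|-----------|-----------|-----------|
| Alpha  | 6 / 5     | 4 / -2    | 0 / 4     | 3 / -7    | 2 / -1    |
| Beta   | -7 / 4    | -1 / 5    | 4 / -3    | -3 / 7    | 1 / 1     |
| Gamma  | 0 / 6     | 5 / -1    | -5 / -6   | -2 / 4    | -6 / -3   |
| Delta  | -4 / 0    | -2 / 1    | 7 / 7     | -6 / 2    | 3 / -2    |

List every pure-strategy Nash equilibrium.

A profile is a Nash equilibrium when each player is best-responding to the other.
Agent 1's best responses — vs Alpha: Alpha (payoff 6); vs Beta: Gamma (payoff 5); vs Gamma: Delta (payoff 7); vs Delta: Alpha (payoff 3); vs Epsilon: Delta (payoff 3).
Agent 2's best responses — vs Alpha: Alpha (payoff 5); vs Beta: Delta (payoff 7); vs Gamma: Alpha (payoff 6); vs Delta: Gamma (payoff 7).
Mutual best responses occur at (Alpha, Alpha) and (Delta, Gamma); at each, neither player gains by switching.

(Alpha, Alpha) and (Delta, Gamma)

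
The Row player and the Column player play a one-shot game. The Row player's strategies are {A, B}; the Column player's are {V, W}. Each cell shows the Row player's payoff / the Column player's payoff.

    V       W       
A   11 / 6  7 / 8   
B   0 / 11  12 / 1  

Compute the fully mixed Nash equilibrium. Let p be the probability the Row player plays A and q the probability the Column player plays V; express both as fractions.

In a mixed NE each player is indifferent between their pure strategies, so the opponent's mix sets the indifference.
The Column player indifferent between V and W: p·6 + (1−p)·11 = p·8 + (1−p)·1 ⟹ 11 + (-5)p = 1 + 7p ⟹ p = 5/6.
The Row player indifferent between A and B: q·11 + (1−q)·7 = q·0 + (1−q)·12 ⟹ 7 + 4q = 12 + (-12)q ⟹ q = 5/16.

p = 5/6, q = 5/16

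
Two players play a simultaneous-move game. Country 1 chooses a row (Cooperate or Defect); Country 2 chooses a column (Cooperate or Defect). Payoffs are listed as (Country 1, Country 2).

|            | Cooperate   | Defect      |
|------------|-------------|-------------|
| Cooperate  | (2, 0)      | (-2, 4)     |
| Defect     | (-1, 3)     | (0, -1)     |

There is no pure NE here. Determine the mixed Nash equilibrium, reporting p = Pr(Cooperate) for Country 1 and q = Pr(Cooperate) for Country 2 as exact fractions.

p = 1/2, q = 2/5

Each player's mixing probability is pinned down by making the *other* player indifferent.
Country 2 indifferent between Cooperate and Defect: p·0 + (1−p)·3 = p·4 + (1−p)·(-1) ⟹ 3 + (-3)p = (-1) + 5p ⟹ p = 1/2.
Country 1 indifferent between Cooperate and Defect: q·2 + (1−q)·(-2) = q·(-1) + (1−q)·0 ⟹ (-2) + 4q = 0 + (-1)q ⟹ q = 2/5.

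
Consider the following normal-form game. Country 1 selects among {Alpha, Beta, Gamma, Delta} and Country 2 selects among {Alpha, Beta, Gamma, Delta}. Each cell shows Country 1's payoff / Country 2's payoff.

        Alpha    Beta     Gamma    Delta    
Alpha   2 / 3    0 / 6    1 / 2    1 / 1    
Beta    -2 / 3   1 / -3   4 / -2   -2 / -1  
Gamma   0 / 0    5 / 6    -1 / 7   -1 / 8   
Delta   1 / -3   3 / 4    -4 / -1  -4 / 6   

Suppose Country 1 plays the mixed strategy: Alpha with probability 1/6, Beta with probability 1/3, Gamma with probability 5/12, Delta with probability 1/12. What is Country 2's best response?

Compute Country 2's expected payoff from each pure strategy against the given mix.
Alpha: (1/6)·3 + (1/3)·3 + (5/12)·0 + (1/12)·(-3) = 5/4
Beta: (1/6)·6 + (1/3)·(-3) + (5/12)·6 + (1/12)·4 = 17/6
Gamma: (1/6)·2 + (1/3)·(-2) + (5/12)·7 + (1/12)·(-1) = 5/2
Delta: (1/6)·1 + (1/3)·(-1) + (5/12)·8 + (1/12)·6 = 11/3
Highest expected payoff is 11/3, from Delta.

Delta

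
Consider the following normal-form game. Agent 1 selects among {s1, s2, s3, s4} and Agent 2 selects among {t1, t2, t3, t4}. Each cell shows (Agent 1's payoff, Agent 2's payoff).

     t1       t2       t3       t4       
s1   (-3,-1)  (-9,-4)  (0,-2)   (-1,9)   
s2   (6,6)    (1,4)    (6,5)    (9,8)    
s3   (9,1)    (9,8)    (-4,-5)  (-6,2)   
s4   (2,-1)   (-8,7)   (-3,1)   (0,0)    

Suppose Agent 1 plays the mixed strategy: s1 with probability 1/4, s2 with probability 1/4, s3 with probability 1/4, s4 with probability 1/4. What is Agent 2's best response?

Compute Agent 2's expected payoff from each pure strategy against the given mix.
t1: (1/4)·(-1) + (1/4)·6 + (1/4)·1 + (1/4)·(-1) = 5/4
t2: (1/4)·(-4) + (1/4)·4 + (1/4)·8 + (1/4)·7 = 15/4
t3: (1/4)·(-2) + (1/4)·5 + (1/4)·(-5) + (1/4)·1 = -1/4
t4: (1/4)·9 + (1/4)·8 + (1/4)·2 + (1/4)·0 = 19/4
Highest expected payoff is 19/4, from t4.

t4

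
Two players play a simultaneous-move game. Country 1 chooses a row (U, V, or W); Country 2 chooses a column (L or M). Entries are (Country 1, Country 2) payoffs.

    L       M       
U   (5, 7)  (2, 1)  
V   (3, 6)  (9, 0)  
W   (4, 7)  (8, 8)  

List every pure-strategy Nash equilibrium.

(U, L)

A profile is a Nash equilibrium when each player is best-responding to the other.
Country 1's best responses — vs L: U (payoff 5); vs M: V (payoff 9).
Country 2's best responses — vs U: L (payoff 7); vs V: L (payoff 6); vs W: M (payoff 8).
The only mutual best response is (U, L); neither player gains by switching there.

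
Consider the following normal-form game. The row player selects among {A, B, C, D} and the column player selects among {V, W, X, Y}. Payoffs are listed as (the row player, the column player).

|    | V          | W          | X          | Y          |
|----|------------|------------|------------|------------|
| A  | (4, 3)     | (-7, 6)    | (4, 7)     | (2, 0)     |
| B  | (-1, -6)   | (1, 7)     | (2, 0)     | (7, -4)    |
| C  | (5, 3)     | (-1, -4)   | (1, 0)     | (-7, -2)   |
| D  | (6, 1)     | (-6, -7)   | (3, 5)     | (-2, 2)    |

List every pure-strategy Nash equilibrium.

Check mutual best responses: a cell is a NE iff neither player can gain by unilaterally deviating.
The row player's best responses — vs V: D (payoff 6); vs W: B (payoff 1); vs X: A (payoff 4); vs Y: B (payoff 7).
The column player's best responses — vs A: X (payoff 7); vs B: W (payoff 7); vs C: V (payoff 3); vs D: X (payoff 5).
Mutual best responses occur at (A, X) and (B, W); at each, neither player gains by switching.

(A, X) and (B, W)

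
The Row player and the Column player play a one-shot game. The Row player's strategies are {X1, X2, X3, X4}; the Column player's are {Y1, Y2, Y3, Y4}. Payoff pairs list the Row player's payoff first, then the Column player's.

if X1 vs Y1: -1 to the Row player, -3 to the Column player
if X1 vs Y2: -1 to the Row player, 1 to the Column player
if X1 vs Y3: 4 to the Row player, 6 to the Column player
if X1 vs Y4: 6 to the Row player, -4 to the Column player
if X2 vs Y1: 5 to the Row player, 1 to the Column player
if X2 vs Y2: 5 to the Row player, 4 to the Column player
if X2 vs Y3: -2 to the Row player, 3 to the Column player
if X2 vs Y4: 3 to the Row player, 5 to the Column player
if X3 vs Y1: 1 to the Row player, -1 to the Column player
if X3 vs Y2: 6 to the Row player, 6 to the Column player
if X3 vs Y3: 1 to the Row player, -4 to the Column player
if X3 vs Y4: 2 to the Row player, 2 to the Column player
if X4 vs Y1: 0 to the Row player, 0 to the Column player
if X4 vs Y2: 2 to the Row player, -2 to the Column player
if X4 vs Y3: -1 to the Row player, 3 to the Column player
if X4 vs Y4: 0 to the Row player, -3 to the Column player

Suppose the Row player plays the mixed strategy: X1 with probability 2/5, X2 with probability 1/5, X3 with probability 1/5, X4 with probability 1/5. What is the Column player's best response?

Y3

The Column player's best reply maximizes expected payoff against the mix.
Y1: (2/5)·(-3) + (1/5)·1 + (1/5)·(-1) + (1/5)·0 = -6/5
Y2: (2/5)·1 + (1/5)·4 + (1/5)·6 + (1/5)·(-2) = 2
Y3: (2/5)·6 + (1/5)·3 + (1/5)·(-4) + (1/5)·3 = 14/5
Y4: (2/5)·(-4) + (1/5)·5 + (1/5)·2 + (1/5)·(-3) = -4/5
Highest expected payoff is 14/5, from Y3.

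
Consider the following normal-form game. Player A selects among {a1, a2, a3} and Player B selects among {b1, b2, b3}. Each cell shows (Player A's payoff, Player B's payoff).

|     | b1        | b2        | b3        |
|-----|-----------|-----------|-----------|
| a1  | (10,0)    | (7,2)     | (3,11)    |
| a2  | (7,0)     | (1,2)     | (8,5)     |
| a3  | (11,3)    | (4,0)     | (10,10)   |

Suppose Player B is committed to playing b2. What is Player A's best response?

With Player B fixed at b2, Player A's payoffs are: a1 → 7, a2 → 1, a3 → 4.
The maximum is 7, achieved by a1.

a1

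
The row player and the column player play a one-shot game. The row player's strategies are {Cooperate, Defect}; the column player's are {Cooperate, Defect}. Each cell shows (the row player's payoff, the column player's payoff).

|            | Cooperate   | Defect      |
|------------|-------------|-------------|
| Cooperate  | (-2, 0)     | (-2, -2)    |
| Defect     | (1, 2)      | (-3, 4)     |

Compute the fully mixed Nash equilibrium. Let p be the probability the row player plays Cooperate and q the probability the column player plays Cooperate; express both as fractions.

Each player's mixing probability is pinned down by making the *other* player indifferent.
The column player indifferent between Cooperate and Defect: p·0 + (1−p)·2 = p·(-2) + (1−p)·4 ⟹ 2 + (-2)p = 4 + (-6)p ⟹ p = 1/2.
The row player indifferent between Cooperate and Defect: q·(-2) + (1−q)·(-2) = q·1 + (1−q)·(-3) ⟹ (-2) + 0q = (-3) + 4q ⟹ q = 1/4.

p = 1/2, q = 1/4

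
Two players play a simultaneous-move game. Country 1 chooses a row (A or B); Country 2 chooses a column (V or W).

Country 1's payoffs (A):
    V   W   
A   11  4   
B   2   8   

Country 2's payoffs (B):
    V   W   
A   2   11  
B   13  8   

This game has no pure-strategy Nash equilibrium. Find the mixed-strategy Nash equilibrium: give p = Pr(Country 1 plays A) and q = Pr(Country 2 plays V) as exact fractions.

In a mixed NE each player is indifferent between their pure strategies, so the opponent's mix sets the indifference.
Country 2 indifferent between V and W: p·2 + (1−p)·13 = p·11 + (1−p)·8 ⟹ 13 + (-11)p = 8 + 3p ⟹ p = 5/14.
Country 1 indifferent between A and B: q·11 + (1−q)·4 = q·2 + (1−q)·8 ⟹ 4 + 7q = 8 + (-6)q ⟹ q = 4/13.

p = 5/14, q = 4/13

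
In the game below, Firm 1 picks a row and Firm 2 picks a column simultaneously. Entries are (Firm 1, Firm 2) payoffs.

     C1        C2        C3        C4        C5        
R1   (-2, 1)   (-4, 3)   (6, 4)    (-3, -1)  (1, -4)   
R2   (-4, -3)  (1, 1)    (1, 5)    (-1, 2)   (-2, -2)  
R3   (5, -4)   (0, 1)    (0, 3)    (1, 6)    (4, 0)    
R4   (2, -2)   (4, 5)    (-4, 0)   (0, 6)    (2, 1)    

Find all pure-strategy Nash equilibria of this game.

A profile is a Nash equilibrium when each player is best-responding to the other.
Firm 1's best responses — vs C1: R3 (payoff 5); vs C2: R4 (payoff 4); vs C3: R1 (payoff 6); vs C4: R3 (payoff 1); vs C5: R3 (payoff 4).
Firm 2's best responses — vs R1: C3 (payoff 4); vs R2: C3 (payoff 5); vs R3: C4 (payoff 6); vs R4: C4 (payoff 6).
Mutual best responses occur at (R1, C3) and (R3, C4); at each, neither player gains by switching.

(R1, C3) and (R3, C4)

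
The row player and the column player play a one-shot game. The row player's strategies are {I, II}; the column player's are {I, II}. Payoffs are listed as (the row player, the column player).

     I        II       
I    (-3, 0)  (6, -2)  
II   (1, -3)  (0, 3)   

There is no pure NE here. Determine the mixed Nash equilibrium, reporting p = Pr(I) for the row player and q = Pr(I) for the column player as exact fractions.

Each player's mixing probability is pinned down by making the *other* player indifferent.
The column player indifferent between I and II: p·0 + (1−p)·(-3) = p·(-2) + (1−p)·3 ⟹ (-3) + 3p = 3 + (-5)p ⟹ p = 3/4.
The row player indifferent between I and II: q·(-3) + (1−q)·6 = q·1 + (1−q)·0 ⟹ 6 + (-9)q = 0 + 1q ⟹ q = 3/5.

p = 3/4, q = 3/5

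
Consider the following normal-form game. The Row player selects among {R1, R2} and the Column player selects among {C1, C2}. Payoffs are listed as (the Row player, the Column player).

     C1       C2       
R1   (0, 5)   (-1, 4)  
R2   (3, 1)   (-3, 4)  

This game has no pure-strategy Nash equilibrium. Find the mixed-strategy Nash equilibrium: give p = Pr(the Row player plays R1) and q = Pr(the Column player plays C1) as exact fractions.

In a mixed NE each player is indifferent between their pure strategies, so the opponent's mix sets the indifference.
The Column player indifferent between C1 and C2: p·5 + (1−p)·1 = p·4 + (1−p)·4 ⟹ 1 + 4p = 4 + 0p ⟹ p = 3/4.
The Row player indifferent between R1 and R2: q·0 + (1−q)·(-1) = q·3 + (1−q)·(-3) ⟹ (-1) + 1q = (-3) + 6q ⟹ q = 2/5.

p = 3/4, q = 2/5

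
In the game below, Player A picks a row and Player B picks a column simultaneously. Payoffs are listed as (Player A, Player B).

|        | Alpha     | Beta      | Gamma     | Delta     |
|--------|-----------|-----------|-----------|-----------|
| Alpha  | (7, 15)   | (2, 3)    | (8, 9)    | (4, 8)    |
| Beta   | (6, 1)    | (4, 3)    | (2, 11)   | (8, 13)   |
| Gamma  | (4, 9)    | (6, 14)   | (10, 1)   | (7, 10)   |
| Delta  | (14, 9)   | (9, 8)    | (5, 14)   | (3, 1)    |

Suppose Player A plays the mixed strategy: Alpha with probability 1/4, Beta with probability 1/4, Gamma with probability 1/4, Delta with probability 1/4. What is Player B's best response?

Compute Player B's expected payoff from each pure strategy against the given mix.
Alpha: (1/4)·15 + (1/4)·1 + (1/4)·9 + (1/4)·9 = 17/2
Beta: (1/4)·3 + (1/4)·3 + (1/4)·14 + (1/4)·8 = 7
Gamma: (1/4)·9 + (1/4)·11 + (1/4)·1 + (1/4)·14 = 35/4
Delta: (1/4)·8 + (1/4)·13 + (1/4)·10 + (1/4)·1 = 8
Highest expected payoff is 35/4, from Gamma.

Gamma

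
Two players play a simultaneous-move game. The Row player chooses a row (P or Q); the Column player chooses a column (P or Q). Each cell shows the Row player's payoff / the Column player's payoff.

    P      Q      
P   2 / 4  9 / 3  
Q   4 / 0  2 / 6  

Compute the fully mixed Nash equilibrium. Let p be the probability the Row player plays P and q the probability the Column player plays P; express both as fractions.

p = 6/7, q = 7/9

In a mixed NE each player is indifferent between their pure strategies, so the opponent's mix sets the indifference.
The Column player indifferent between P and Q: p·4 + (1−p)·0 = p·3 + (1−p)·6 ⟹ 0 + 4p = 6 + (-3)p ⟹ p = 6/7.
The Row player indifferent between P and Q: q·2 + (1−q)·9 = q·4 + (1−q)·2 ⟹ 9 + (-7)q = 2 + 2q ⟹ q = 7/9.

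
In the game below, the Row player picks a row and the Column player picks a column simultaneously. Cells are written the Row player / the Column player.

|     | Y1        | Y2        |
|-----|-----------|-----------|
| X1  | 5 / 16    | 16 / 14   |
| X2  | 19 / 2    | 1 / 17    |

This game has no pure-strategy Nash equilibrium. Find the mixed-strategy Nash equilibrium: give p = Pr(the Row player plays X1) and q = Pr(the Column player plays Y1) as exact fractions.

p = 15/17, q = 15/29

In a mixed NE each player is indifferent between their pure strategies, so the opponent's mix sets the indifference.
The Column player indifferent between Y1 and Y2: p·16 + (1−p)·2 = p·14 + (1−p)·17 ⟹ 2 + 14p = 17 + (-3)p ⟹ p = 15/17.
The Row player indifferent between X1 and X2: q·5 + (1−q)·16 = q·19 + (1−q)·1 ⟹ 16 + (-11)q = 1 + 18q ⟹ q = 15/29.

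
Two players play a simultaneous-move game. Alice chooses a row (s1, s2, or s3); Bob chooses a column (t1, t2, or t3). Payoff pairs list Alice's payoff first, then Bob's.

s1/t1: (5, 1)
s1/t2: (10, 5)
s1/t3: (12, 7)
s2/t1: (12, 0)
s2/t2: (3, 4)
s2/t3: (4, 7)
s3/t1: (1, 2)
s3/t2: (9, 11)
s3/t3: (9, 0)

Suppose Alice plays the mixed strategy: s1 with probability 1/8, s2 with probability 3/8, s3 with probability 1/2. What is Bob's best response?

t2

Bob's best reply maximizes expected payoff against the mix.
t1: (1/8)·1 + (3/8)·0 + (1/2)·2 = 9/8
t2: (1/8)·5 + (3/8)·4 + (1/2)·11 = 61/8
t3: (1/8)·7 + (3/8)·7 + (1/2)·0 = 7/2
Highest expected payoff is 61/8, from t2.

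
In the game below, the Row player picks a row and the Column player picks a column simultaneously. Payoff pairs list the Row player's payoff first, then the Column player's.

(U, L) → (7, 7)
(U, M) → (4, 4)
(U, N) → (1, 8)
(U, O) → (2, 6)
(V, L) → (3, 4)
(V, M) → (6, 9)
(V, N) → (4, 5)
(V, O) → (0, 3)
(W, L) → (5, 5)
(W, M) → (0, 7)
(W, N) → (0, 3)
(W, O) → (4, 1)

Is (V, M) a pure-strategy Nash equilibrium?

Holding the Column player at M: the Row player gets 6 from V, versus 4 from U, 0 from W. No profitable deviation for the Row player.
Holding the Row player at V: the Column player gets 9 from M, versus 4 from L, 5 from N, 3 from O. No profitable deviation for the Column player either.

Yes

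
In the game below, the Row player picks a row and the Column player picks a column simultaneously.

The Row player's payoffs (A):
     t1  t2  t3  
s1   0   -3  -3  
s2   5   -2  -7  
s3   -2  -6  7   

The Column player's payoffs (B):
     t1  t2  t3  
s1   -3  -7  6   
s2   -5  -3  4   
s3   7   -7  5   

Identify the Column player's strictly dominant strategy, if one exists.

A strategy is strictly dominant if it gives the Column player a strictly higher payoff than every other strategy, against every choice by the opponent.
t1 is not dominant: against s1, t3 gives 6 > -3.
t2 is not dominant: against s1, t1 gives -3 > -7.
t3 is not dominant: against s3, t1 gives 7 > 5.
No single strategy is best against every opponent action.

None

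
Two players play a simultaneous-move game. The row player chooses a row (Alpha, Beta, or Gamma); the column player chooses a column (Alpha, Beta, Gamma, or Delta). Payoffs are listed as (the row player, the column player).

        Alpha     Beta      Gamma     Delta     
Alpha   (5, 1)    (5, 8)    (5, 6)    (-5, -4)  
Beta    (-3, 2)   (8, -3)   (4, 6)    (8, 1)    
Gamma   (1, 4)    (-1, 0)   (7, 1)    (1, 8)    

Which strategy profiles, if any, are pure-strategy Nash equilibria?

There is no pure-strategy Nash equilibrium

Check mutual best responses: a cell is a NE iff neither player can gain by unilaterally deviating.
The row player's best responses — vs Alpha: Alpha (payoff 5); vs Beta: Beta (payoff 8); vs Gamma: Gamma (payoff 7); vs Delta: Beta (payoff 8).
The column player's best responses — vs Alpha: Beta (payoff 8); vs Beta: Gamma (payoff 6); vs Gamma: Delta (payoff 8).
No cell has both players best-responding. For instance, the row player's best reply to Alpha is Alpha, but against Alpha the column player prefers Beta over Alpha.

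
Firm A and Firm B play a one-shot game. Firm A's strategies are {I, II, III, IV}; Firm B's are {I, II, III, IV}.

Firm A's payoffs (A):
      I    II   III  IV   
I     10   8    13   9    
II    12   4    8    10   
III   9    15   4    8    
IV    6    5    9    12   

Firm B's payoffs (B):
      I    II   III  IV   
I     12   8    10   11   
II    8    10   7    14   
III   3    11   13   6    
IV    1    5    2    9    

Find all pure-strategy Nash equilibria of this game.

Find each player's best response to every opponent strategy; NE are the intersections.
Firm A's best responses — vs I: II (payoff 12); vs II: III (payoff 15); vs III: I (payoff 13); vs IV: IV (payoff 12).
Firm B's best responses — vs I: I (payoff 12); vs II: IV (payoff 14); vs III: III (payoff 13); vs IV: IV (payoff 9).
The only mutual best response is (IV, IV); neither player gains by switching there.

(IV, IV)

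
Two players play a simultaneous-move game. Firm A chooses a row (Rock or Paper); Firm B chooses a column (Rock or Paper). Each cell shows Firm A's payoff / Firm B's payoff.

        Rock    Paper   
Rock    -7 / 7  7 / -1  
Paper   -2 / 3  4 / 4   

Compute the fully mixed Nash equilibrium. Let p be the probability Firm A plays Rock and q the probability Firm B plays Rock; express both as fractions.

Each player's mixing probability is pinned down by making the *other* player indifferent.
Firm B indifferent between Rock and Paper: p·7 + (1−p)·3 = p·(-1) + (1−p)·4 ⟹ 3 + 4p = 4 + (-5)p ⟹ p = 1/9.
Firm A indifferent between Rock and Paper: q·(-7) + (1−q)·7 = q·(-2) + (1−q)·4 ⟹ 7 + (-14)q = 4 + (-6)q ⟹ q = 3/8.

p = 1/9, q = 3/8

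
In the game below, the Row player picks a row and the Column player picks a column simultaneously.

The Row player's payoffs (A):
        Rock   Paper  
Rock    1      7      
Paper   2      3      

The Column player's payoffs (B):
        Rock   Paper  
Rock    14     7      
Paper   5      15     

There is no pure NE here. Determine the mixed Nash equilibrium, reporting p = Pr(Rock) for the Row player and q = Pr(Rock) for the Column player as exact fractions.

In a mixed NE each player is indifferent between their pure strategies, so the opponent's mix sets the indifference.
The Column player indifferent between Rock and Paper: p·14 + (1−p)·5 = p·7 + (1−p)·15 ⟹ 5 + 9p = 15 + (-8)p ⟹ p = 10/17.
The Row player indifferent between Rock and Paper: q·1 + (1−q)·7 = q·2 + (1−q)·3 ⟹ 7 + (-6)q = 3 + (-1)q ⟹ q = 4/5.

p = 10/17, q = 4/5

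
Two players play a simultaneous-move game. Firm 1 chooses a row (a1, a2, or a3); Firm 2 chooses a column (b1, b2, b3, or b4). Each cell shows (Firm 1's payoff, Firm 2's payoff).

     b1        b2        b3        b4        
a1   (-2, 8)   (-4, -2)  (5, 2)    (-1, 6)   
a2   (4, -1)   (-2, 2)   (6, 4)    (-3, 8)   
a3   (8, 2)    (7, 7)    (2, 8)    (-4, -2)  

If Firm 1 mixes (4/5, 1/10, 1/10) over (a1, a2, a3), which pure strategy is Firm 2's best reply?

b1

Firm 2's best reply maximizes expected payoff against the mix.
b1: (4/5)·8 + (1/10)·(-1) + (1/10)·2 = 13/2
b2: (4/5)·(-2) + (1/10)·2 + (1/10)·7 = -7/10
b3: (4/5)·2 + (1/10)·4 + (1/10)·8 = 14/5
b4: (4/5)·6 + (1/10)·8 + (1/10)·(-2) = 27/5
Highest expected payoff is 13/2, from b1.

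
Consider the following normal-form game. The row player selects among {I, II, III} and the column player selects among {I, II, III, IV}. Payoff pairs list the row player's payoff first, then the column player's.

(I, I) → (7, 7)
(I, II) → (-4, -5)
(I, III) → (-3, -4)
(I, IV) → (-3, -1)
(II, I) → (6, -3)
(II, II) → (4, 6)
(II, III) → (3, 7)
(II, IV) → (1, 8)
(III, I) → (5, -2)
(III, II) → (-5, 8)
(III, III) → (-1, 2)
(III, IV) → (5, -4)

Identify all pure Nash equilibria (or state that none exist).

(I, I)

Check mutual best responses: a cell is a NE iff neither player can gain by unilaterally deviating.
The row player's best responses — vs I: I (payoff 7); vs II: II (payoff 4); vs III: II (payoff 3); vs IV: III (payoff 5).
The column player's best responses — vs I: I (payoff 7); vs II: IV (payoff 8); vs III: II (payoff 8).
The only mutual best response is (I, I); neither player gains by switching there.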